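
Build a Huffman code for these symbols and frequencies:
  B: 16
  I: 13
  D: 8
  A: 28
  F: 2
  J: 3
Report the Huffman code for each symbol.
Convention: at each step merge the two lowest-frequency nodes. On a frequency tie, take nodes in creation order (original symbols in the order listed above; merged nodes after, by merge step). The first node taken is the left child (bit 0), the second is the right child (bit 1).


Huffman tree construction:
Step 1: Merge F(2) + J(3) = 5
Step 2: Merge (F+J)(5) + D(8) = 13
Step 3: Merge I(13) + ((F+J)+D)(13) = 26
Step 4: Merge B(16) + (I+((F+J)+D))(26) = 42
Step 5: Merge A(28) + (B+(I+((F+J)+D)))(42) = 70
Read each symbol's code off the tree from the root (left child = 0, right child = 1).

Codes:
  B: 10 (length 2)
  I: 110 (length 3)
  D: 1111 (length 4)
  A: 0 (length 1)
  F: 11100 (length 5)
  J: 11101 (length 5)
Average code length: 156/70 = 2.2286 bits/symbol


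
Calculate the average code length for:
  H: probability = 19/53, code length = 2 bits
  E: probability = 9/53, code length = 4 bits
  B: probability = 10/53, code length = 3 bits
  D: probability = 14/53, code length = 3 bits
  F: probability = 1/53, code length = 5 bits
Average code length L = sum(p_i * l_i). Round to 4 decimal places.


Weighted contributions p_i * l_i:
  H: (19/53) * 2 = 38/53
  E: (9/53) * 4 = 36/53
  B: (10/53) * 3 = 30/53
  D: (14/53) * 3 = 42/53
  F: (1/53) * 5 = 5/53
Sum = (38 + 36 + 30 + 42 + 5)/53 = 151/53

L = 151/53 = 2.8491 bits/symbol


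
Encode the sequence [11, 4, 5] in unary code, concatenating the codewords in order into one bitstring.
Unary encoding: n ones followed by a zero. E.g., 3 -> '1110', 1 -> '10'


Encode each number as n ones followed by a terminating 0:
  11 -> 111111111110 (12 bits)
  4 -> 11110 (5 bits)
  5 -> 111110 (6 bits)
Total length = 12 + 5 + 6 = 23 bits.

Unary([11, 4, 5]) = 11111111111011110111110 (23 bits)


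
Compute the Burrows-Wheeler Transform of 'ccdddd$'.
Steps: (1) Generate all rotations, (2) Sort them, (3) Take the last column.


Rotations (sorted):
  0: $ccdddd -> last char: d
  1: ccdddd$ -> last char: $
  2: cdddd$c -> last char: c
  3: d$ccddd -> last char: d
  4: dd$ccdd -> last char: d
  5: ddd$ccd -> last char: d
  6: dddd$cc -> last char: c


BWT = d$cdddc


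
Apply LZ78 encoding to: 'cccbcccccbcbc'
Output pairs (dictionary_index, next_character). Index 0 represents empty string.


LZ78 encoding steps:
Dictionary: {0: ''}
Step 1: w='' (idx 0), next='c' -> output (0, 'c'), add 'c' as idx 1
Step 2: w='c' (idx 1), next='c' -> output (1, 'c'), add 'cc' as idx 2
Step 3: w='' (idx 0), next='b' -> output (0, 'b'), add 'b' as idx 3
Step 4: w='cc' (idx 2), next='c' -> output (2, 'c'), add 'ccc' as idx 4
Step 5: w='cc' (idx 2), next='b' -> output (2, 'b'), add 'ccb' as idx 5
Step 6: w='c' (idx 1), next='b' -> output (1, 'b'), add 'cb' as idx 6
Step 7: w='c' (idx 1), end of input -> output (1, '')


Encoded: [(0, 'c'), (1, 'c'), (0, 'b'), (2, 'c'), (2, 'b'), (1, 'b'), (1, '')]


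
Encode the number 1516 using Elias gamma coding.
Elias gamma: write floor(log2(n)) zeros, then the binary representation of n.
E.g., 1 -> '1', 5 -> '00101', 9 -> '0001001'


num_bits = floor(log2(1516)) + 1 = 11
leading_zeros = num_bits - 1 = 10
binary(1516) = 10111101100

Elias gamma(1516) = '0000000000' + '10111101100' = 000000000010111101100 (21 bits)


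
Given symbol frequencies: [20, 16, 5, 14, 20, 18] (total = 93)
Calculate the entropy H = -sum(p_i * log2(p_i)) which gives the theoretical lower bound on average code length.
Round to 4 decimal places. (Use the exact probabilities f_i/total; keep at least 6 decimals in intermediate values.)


Per-symbol terms -p_i * log2(p_i) with p_i = f_i/93:
  p = 20/93 = 0.215054: log2(p) = -2.217231, -p*log2(p) = 0.476824
  p = 16/93 = 0.172043: log2(p) = -2.539159, -p*log2(p) = 0.436845
  p = 5/93 = 0.053763: log2(p) = -4.217231, -p*log2(p) = 0.226733
  p = 14/93 = 0.150538: log2(p) = -2.731804, -p*log2(p) = 0.411239
  p = 20/93 = 0.215054: log2(p) = -2.217231, -p*log2(p) = 0.476824
  p = 18/93 = 0.193548: log2(p) = -2.369234, -p*log2(p) = 0.458561
H = 0.476824 + 0.436845 + 0.226733 + 0.411239 + 0.476824 + 0.458561 = 2.487026

H = 2.487 bits/symbol


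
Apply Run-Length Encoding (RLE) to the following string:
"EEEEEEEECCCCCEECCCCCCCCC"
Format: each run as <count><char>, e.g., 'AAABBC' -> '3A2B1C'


Scanning runs left to right:
  i=0: run of 'E' x 8 -> '8E'
  i=8: run of 'C' x 5 -> '5C'
  i=13: run of 'E' x 2 -> '2E'
  i=15: run of 'C' x 9 -> '9C'

RLE = 8E5C2E9C


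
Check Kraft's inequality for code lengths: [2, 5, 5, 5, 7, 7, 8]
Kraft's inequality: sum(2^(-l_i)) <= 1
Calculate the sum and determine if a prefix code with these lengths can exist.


Sum = 2^(-2) + 2^(-5) + 2^(-5) + 2^(-5) + 2^(-7) + 2^(-7) + 2^(-8)
    = 0.25 + 0.03125 + 0.03125 + 0.03125 + 0.0078125 + 0.0078125 + 0.00390625
    = 93/256 = 0.36328125
Since 0.36328125 <= 1, Kraft's inequality IS satisfied.
A prefix code with these lengths CAN exist.

Kraft sum = 0.36328125. Satisfied.


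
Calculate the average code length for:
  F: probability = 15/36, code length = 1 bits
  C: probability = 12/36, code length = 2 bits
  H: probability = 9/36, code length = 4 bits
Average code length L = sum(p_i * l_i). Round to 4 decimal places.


Weighted contributions p_i * l_i:
  F: (15/36) * 1 = 15/36
  C: (12/36) * 2 = 24/36
  H: (9/36) * 4 = 36/36
Sum = (15 + 24 + 36)/36 = 75/36

L = 75/36 = 2.0833 bits/symbol


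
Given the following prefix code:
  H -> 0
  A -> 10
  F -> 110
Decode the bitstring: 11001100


Decoding step by step:
Bits 110 -> F
Bits 0 -> H
Bits 110 -> F
Bits 0 -> H


Decoded message: FHFH


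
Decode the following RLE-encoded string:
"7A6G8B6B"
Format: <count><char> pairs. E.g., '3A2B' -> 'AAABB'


Expanding each <count><char> pair:
  7A -> 'AAAAAAA'
  6G -> 'GGGGGG'
  8B -> 'BBBBBBBB'
  6B -> 'BBBBBB'

Decoded = AAAAAAAGGGGGGBBBBBBBBBBBBBB


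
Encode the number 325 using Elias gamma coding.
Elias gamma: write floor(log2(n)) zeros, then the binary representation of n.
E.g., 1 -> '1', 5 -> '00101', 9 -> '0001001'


num_bits = floor(log2(325)) + 1 = 9
leading_zeros = num_bits - 1 = 8
binary(325) = 101000101

Elias gamma(325) = '00000000' + '101000101' = 00000000101000101 (17 bits)


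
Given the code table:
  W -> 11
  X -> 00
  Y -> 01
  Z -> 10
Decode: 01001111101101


Decoding:
01 -> Y
00 -> X
11 -> W
11 -> W
10 -> Z
11 -> W
01 -> Y


Result: YXWWZWY


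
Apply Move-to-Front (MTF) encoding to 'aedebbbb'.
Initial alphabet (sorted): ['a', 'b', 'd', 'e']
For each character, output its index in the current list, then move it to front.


MTF encoding:
'a': index 0 in ['a', 'b', 'd', 'e'] -> ['a', 'b', 'd', 'e']
'e': index 3 in ['a', 'b', 'd', 'e'] -> ['e', 'a', 'b', 'd']
'd': index 3 in ['e', 'a', 'b', 'd'] -> ['d', 'e', 'a', 'b']
'e': index 1 in ['d', 'e', 'a', 'b'] -> ['e', 'd', 'a', 'b']
'b': index 3 in ['e', 'd', 'a', 'b'] -> ['b', 'e', 'd', 'a']
'b': index 0 in ['b', 'e', 'd', 'a'] -> ['b', 'e', 'd', 'a']
'b': index 0 in ['b', 'e', 'd', 'a'] -> ['b', 'e', 'd', 'a']
'b': index 0 in ['b', 'e', 'd', 'a'] -> ['b', 'e', 'd', 'a']


Output: [0, 3, 3, 1, 3, 0, 0, 0]


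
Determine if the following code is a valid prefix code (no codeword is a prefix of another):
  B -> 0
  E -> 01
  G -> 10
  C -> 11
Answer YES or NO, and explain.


Checking each pair (does one codeword prefix another?):
  B='0' vs E='01': prefix -- VIOLATION

NO -- this is NOT a valid prefix code. B (0) is a prefix of E (01).


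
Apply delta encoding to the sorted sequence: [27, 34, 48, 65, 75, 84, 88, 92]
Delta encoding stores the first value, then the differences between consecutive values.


First value: 27
Deltas:
  34 - 27 = 7
  48 - 34 = 14
  65 - 48 = 17
  75 - 65 = 10
  84 - 75 = 9
  88 - 84 = 4
  92 - 88 = 4


Delta encoded: [27, 7, 14, 17, 10, 9, 4, 4]


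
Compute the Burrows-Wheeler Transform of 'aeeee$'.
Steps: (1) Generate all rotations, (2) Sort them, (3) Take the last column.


Rotations (sorted):
  0: $aeeee -> last char: e
  1: aeeee$ -> last char: $
  2: e$aeee -> last char: e
  3: ee$aee -> last char: e
  4: eee$ae -> last char: e
  5: eeee$a -> last char: a


BWT = e$eeea


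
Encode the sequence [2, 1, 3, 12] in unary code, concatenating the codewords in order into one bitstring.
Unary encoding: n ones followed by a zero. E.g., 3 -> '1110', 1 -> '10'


Encode each number as n ones followed by a terminating 0:
  2 -> 110 (3 bits)
  1 -> 10 (2 bits)
  3 -> 1110 (4 bits)
  12 -> 1111111111110 (13 bits)
Total length = 3 + 2 + 4 + 13 = 22 bits.

Unary([2, 1, 3, 12]) = 1101011101111111111110 (22 bits)


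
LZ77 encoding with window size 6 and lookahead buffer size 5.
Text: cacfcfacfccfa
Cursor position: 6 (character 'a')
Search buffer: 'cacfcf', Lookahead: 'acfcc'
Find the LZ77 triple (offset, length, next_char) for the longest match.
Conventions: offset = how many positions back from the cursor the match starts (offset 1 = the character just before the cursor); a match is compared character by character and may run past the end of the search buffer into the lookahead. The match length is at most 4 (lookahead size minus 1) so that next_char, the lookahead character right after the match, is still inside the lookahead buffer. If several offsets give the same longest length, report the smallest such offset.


Try each offset into the search buffer:
  offset=1 (pos 5, char 'f'): match length 0
  offset=2 (pos 4, char 'c'): match length 0
  offset=3 (pos 3, char 'f'): match length 0
  offset=4 (pos 2, char 'c'): match length 0
  offset=5 (pos 1, char 'a'): match length 4
  offset=6 (pos 0, char 'c'): match length 0
Longest match has length 4 at offset 5.
next_char = character at position 6 + 4 = 10 -> 'c'

Best match: offset=5, length=4 (matching 'acfc' starting at position 1)
LZ77 triple: (5, 4, 'c')


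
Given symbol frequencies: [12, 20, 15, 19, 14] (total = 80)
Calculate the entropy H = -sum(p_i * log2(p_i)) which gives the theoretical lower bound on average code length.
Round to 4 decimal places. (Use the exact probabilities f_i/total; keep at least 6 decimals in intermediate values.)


Per-symbol terms -p_i * log2(p_i) with p_i = f_i/80:
  p = 12/80 = 0.150000: log2(p) = -2.736966, -p*log2(p) = 0.410545
  p = 20/80 = 0.250000: log2(p) = -2.000000, -p*log2(p) = 0.500000
  p = 15/80 = 0.187500: log2(p) = -2.415037, -p*log2(p) = 0.452820
  p = 19/80 = 0.237500: log2(p) = -2.074001, -p*log2(p) = 0.492575
  p = 14/80 = 0.175000: log2(p) = -2.514573, -p*log2(p) = 0.440050
H = 0.410545 + 0.500000 + 0.452820 + 0.492575 + 0.440050 = 2.295990

H = 2.296 bits/symbol


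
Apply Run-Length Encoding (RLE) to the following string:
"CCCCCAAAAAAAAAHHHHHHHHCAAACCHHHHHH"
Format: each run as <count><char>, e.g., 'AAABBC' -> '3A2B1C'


Scanning runs left to right:
  i=0: run of 'C' x 5 -> '5C'
  i=5: run of 'A' x 9 -> '9A'
  i=14: run of 'H' x 8 -> '8H'
  i=22: run of 'C' x 1 -> '1C'
  i=23: run of 'A' x 3 -> '3A'
  i=26: run of 'C' x 2 -> '2C'
  i=28: run of 'H' x 6 -> '6H'

RLE = 5C9A8H1C3A2C6H


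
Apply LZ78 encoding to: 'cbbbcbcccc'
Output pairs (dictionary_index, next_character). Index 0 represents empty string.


LZ78 encoding steps:
Dictionary: {0: ''}
Step 1: w='' (idx 0), next='c' -> output (0, 'c'), add 'c' as idx 1
Step 2: w='' (idx 0), next='b' -> output (0, 'b'), add 'b' as idx 2
Step 3: w='b' (idx 2), next='b' -> output (2, 'b'), add 'bb' as idx 3
Step 4: w='c' (idx 1), next='b' -> output (1, 'b'), add 'cb' as idx 4
Step 5: w='c' (idx 1), next='c' -> output (1, 'c'), add 'cc' as idx 5
Step 6: w='cc' (idx 5), end of input -> output (5, '')


Encoded: [(0, 'c'), (0, 'b'), (2, 'b'), (1, 'b'), (1, 'c'), (5, '')]


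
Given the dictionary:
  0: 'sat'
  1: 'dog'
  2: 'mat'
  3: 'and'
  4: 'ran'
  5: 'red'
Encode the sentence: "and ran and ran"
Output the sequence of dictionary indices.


Look up each word in the dictionary:
  'and' -> 3
  'ran' -> 4
  'and' -> 3
  'ran' -> 4

Encoded: [3, 4, 3, 4]


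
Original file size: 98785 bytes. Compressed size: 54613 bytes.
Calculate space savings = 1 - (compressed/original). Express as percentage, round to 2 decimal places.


ratio = compressed/original = 54613/98785 = 0.552847
savings = 1 - ratio = 1 - 0.552847 = 0.447153
as a percentage: 0.447153 * 100 = 44.72%

Space savings = 1 - 54613/98785 = 44.72%


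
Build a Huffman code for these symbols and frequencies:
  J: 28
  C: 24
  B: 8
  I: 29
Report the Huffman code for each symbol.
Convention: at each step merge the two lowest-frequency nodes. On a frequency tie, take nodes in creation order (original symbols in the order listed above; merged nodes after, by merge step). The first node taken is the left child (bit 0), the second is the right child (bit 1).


Huffman tree construction:
Step 1: Merge B(8) + C(24) = 32
Step 2: Merge J(28) + I(29) = 57
Step 3: Merge (B+C)(32) + (J+I)(57) = 89
Read each symbol's code off the tree from the root (left child = 0, right child = 1).

Codes:
  J: 10 (length 2)
  C: 01 (length 2)
  B: 00 (length 2)
  I: 11 (length 2)
Average code length: 178/89 = 2.0000 bits/symbol


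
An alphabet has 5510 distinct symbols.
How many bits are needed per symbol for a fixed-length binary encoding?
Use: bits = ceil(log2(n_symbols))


log2(5510) = 12.4278
Bracket: 2^12 = 4096 < 5510 <= 2^13 = 8192
So ceil(log2(5510)) = 13

bits = ceil(log2(5510)) = ceil(12.4278) = 13 bits


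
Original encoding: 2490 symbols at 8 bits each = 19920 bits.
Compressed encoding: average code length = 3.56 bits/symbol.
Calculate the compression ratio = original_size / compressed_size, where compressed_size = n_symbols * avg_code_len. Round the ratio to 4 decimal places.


original_size = n_symbols * orig_bits = 2490 * 8 = 19920 bits
compressed_size = n_symbols * avg_code_len = 2490 * 3.56 = 8864.4 bits
ratio = original_size / compressed_size = 19920 / 8864.4 = 2.2472

Compression ratio = 2.2472


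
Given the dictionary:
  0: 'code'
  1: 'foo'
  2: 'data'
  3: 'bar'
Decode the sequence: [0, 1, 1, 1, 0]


Look up each index in the dictionary:
  0 -> 'code'
  1 -> 'foo'
  1 -> 'foo'
  1 -> 'foo'
  0 -> 'code'

Decoded: "code foo foo foo code"


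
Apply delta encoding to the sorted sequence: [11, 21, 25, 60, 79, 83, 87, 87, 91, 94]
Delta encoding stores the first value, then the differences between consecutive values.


First value: 11
Deltas:
  21 - 11 = 10
  25 - 21 = 4
  60 - 25 = 35
  79 - 60 = 19
  83 - 79 = 4
  87 - 83 = 4
  87 - 87 = 0
  91 - 87 = 4
  94 - 91 = 3


Delta encoded: [11, 10, 4, 35, 19, 4, 4, 0, 4, 3]


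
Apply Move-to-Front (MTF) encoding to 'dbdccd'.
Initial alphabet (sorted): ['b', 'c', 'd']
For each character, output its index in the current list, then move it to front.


MTF encoding:
'd': index 2 in ['b', 'c', 'd'] -> ['d', 'b', 'c']
'b': index 1 in ['d', 'b', 'c'] -> ['b', 'd', 'c']
'd': index 1 in ['b', 'd', 'c'] -> ['d', 'b', 'c']
'c': index 2 in ['d', 'b', 'c'] -> ['c', 'd', 'b']
'c': index 0 in ['c', 'd', 'b'] -> ['c', 'd', 'b']
'd': index 1 in ['c', 'd', 'b'] -> ['d', 'c', 'b']


Output: [2, 1, 1, 2, 0, 1]


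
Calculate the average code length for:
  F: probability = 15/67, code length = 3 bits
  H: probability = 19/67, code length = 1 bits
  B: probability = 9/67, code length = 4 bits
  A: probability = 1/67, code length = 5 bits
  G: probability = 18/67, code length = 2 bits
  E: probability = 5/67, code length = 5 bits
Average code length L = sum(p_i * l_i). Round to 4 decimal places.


Weighted contributions p_i * l_i:
  F: (15/67) * 3 = 45/67
  H: (19/67) * 1 = 19/67
  B: (9/67) * 4 = 36/67
  A: (1/67) * 5 = 5/67
  G: (18/67) * 2 = 36/67
  E: (5/67) * 5 = 25/67
Sum = (45 + 19 + 36 + 5 + 36 + 25)/67 = 166/67

L = 166/67 = 2.4776 bits/symbol


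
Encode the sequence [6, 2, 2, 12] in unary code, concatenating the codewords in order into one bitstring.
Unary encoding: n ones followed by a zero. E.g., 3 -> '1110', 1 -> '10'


Encode each number as n ones followed by a terminating 0:
  6 -> 1111110 (7 bits)
  2 -> 110 (3 bits)
  2 -> 110 (3 bits)
  12 -> 1111111111110 (13 bits)
Total length = 7 + 3 + 3 + 13 = 26 bits.

Unary([6, 2, 2, 12]) = 11111101101101111111111110 (26 bits)


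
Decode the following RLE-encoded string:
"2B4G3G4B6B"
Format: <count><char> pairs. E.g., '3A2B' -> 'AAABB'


Expanding each <count><char> pair:
  2B -> 'BB'
  4G -> 'GGGG'
  3G -> 'GGG'
  4B -> 'BBBB'
  6B -> 'BBBBBB'

Decoded = BBGGGGGGGBBBBBBBBBB


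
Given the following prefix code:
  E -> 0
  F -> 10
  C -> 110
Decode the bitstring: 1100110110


Decoding step by step:
Bits 110 -> C
Bits 0 -> E
Bits 110 -> C
Bits 110 -> C


Decoded message: CECC


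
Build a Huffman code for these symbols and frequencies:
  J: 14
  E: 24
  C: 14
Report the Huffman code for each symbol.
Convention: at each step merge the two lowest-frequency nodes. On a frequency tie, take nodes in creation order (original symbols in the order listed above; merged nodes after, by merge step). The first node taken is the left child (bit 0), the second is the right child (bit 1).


Huffman tree construction:
Step 1: Merge J(14) + C(14) = 28
Step 2: Merge E(24) + (J+C)(28) = 52
Read each symbol's code off the tree from the root (left child = 0, right child = 1).

Codes:
  J: 10 (length 2)
  E: 0 (length 1)
  C: 11 (length 2)
Average code length: 80/52 = 1.5385 bits/symbol


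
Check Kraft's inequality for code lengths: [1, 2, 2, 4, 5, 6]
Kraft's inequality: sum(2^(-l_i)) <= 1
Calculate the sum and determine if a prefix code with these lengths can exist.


Sum = 2^(-1) + 2^(-2) + 2^(-2) + 2^(-4) + 2^(-5) + 2^(-6)
    = 0.5 + 0.25 + 0.25 + 0.0625 + 0.03125 + 0.015625
    = 71/64 = 1.109375
Since 1.109375 > 1, Kraft's inequality is NOT satisfied.
A prefix code with these lengths CANNOT exist.

Kraft sum = 1.109375. Not satisfied.


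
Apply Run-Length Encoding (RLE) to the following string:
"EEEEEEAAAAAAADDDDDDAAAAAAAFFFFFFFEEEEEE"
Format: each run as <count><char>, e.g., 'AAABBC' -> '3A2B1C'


Scanning runs left to right:
  i=0: run of 'E' x 6 -> '6E'
  i=6: run of 'A' x 7 -> '7A'
  i=13: run of 'D' x 6 -> '6D'
  i=19: run of 'A' x 7 -> '7A'
  i=26: run of 'F' x 7 -> '7F'
  i=33: run of 'E' x 6 -> '6E'

RLE = 6E7A6D7A7F6E


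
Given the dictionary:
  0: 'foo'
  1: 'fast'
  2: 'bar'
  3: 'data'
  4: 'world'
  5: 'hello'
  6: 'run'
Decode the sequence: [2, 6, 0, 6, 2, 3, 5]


Look up each index in the dictionary:
  2 -> 'bar'
  6 -> 'run'
  0 -> 'foo'
  6 -> 'run'
  2 -> 'bar'
  3 -> 'data'
  5 -> 'hello'

Decoded: "bar run foo run bar data hello"


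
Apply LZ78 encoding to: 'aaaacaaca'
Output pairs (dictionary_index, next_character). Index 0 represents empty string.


LZ78 encoding steps:
Dictionary: {0: ''}
Step 1: w='' (idx 0), next='a' -> output (0, 'a'), add 'a' as idx 1
Step 2: w='a' (idx 1), next='a' -> output (1, 'a'), add 'aa' as idx 2
Step 3: w='a' (idx 1), next='c' -> output (1, 'c'), add 'ac' as idx 3
Step 4: w='aa' (idx 2), next='c' -> output (2, 'c'), add 'aac' as idx 4
Step 5: w='a' (idx 1), end of input -> output (1, '')


Encoded: [(0, 'a'), (1, 'a'), (1, 'c'), (2, 'c'), (1, '')]


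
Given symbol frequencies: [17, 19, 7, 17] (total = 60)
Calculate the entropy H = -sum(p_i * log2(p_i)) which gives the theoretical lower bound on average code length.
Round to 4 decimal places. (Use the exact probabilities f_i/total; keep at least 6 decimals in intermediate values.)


Per-symbol terms -p_i * log2(p_i) with p_i = f_i/60:
  p = 17/60 = 0.283333: log2(p) = -1.819428, -p*log2(p) = 0.515505
  p = 19/60 = 0.316667: log2(p) = -1.658963, -p*log2(p) = 0.525338
  p = 7/60 = 0.116667: log2(p) = -3.099536, -p*log2(p) = 0.361612
  p = 17/60 = 0.283333: log2(p) = -1.819428, -p*log2(p) = 0.515505
H = 0.515505 + 0.525338 + 0.361612 + 0.515505 = 1.917960

H = 1.918 bits/symbol


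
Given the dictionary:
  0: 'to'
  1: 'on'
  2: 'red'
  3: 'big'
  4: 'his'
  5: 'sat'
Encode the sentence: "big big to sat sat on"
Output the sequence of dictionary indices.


Look up each word in the dictionary:
  'big' -> 3
  'big' -> 3
  'to' -> 0
  'sat' -> 5
  'sat' -> 5
  'on' -> 1

Encoded: [3, 3, 0, 5, 5, 1]


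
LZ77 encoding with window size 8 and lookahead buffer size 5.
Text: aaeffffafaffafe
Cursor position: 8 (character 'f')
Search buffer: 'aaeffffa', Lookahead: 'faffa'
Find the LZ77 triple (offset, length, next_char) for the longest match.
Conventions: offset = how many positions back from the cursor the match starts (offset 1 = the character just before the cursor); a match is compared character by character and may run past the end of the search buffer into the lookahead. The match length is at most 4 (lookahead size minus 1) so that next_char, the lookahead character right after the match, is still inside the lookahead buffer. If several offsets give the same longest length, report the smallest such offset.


Try each offset into the search buffer:
  offset=1 (pos 7, char 'a'): match length 0
  offset=2 (pos 6, char 'f'): match length 3
  offset=3 (pos 5, char 'f'): match length 1
  offset=4 (pos 4, char 'f'): match length 1
  offset=5 (pos 3, char 'f'): match length 1
  offset=6 (pos 2, char 'e'): match length 0
  offset=7 (pos 1, char 'a'): match length 0
  offset=8 (pos 0, char 'a'): match length 0
Longest match has length 3 at offset 2.
next_char = character at position 8 + 3 = 11 -> 'f'

Best match: offset=2, length=3 (matching 'faf' starting at position 6)
LZ77 triple: (2, 3, 'f')


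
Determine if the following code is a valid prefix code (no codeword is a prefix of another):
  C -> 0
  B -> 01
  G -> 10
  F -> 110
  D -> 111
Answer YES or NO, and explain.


Checking each pair (does one codeword prefix another?):
  C='0' vs B='01': prefix -- VIOLATION

NO -- this is NOT a valid prefix code. C (0) is a prefix of B (01).


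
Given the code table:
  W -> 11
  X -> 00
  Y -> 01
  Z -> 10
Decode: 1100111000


Decoding:
11 -> W
00 -> X
11 -> W
10 -> Z
00 -> X


Result: WXWZX


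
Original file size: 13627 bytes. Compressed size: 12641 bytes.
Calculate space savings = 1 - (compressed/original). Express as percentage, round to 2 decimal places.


ratio = compressed/original = 12641/13627 = 0.927644
savings = 1 - ratio = 1 - 0.927644 = 0.072356
as a percentage: 0.072356 * 100 = 7.24%

Space savings = 1 - 12641/13627 = 7.24%


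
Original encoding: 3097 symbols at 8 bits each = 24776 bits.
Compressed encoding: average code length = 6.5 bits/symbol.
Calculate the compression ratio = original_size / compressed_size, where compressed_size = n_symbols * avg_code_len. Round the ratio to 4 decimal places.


original_size = n_symbols * orig_bits = 3097 * 8 = 24776 bits
compressed_size = n_symbols * avg_code_len = 3097 * 6.5 = 20130.5 bits
ratio = original_size / compressed_size = 24776 / 20130.5 = 1.2308

Compression ratio = 1.2308


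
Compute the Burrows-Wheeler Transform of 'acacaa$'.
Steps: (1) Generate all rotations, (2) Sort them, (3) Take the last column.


Rotations (sorted):
  0: $acacaa -> last char: a
  1: a$acaca -> last char: a
  2: aa$acac -> last char: c
  3: acaa$ac -> last char: c
  4: acacaa$ -> last char: $
  5: caa$aca -> last char: a
  6: cacaa$a -> last char: a


BWT = aacc$aa


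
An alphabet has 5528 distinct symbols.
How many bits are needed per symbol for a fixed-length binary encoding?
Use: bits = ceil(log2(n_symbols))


log2(5528) = 12.4325
Bracket: 2^12 = 4096 < 5528 <= 2^13 = 8192
So ceil(log2(5528)) = 13

bits = ceil(log2(5528)) = ceil(12.4325) = 13 bits


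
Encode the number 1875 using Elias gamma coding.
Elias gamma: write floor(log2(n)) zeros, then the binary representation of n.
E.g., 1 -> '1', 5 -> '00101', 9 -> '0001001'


num_bits = floor(log2(1875)) + 1 = 11
leading_zeros = num_bits - 1 = 10
binary(1875) = 11101010011

Elias gamma(1875) = '0000000000' + '11101010011' = 000000000011101010011 (21 bits)


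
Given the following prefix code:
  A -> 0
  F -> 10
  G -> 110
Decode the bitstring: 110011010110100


Decoding step by step:
Bits 110 -> G
Bits 0 -> A
Bits 110 -> G
Bits 10 -> F
Bits 110 -> G
Bits 10 -> F
Bits 0 -> A


Decoded message: GAGFGFA


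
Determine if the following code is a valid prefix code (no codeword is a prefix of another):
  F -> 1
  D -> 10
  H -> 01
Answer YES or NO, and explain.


Checking each pair (does one codeword prefix another?):
  F='1' vs D='10': prefix -- VIOLATION

NO -- this is NOT a valid prefix code. F (1) is a prefix of D (10).


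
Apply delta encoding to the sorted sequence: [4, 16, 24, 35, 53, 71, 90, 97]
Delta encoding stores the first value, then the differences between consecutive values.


First value: 4
Deltas:
  16 - 4 = 12
  24 - 16 = 8
  35 - 24 = 11
  53 - 35 = 18
  71 - 53 = 18
  90 - 71 = 19
  97 - 90 = 7


Delta encoded: [4, 12, 8, 11, 18, 18, 19, 7]


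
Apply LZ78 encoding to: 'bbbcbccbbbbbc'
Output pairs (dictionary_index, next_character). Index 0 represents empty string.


LZ78 encoding steps:
Dictionary: {0: ''}
Step 1: w='' (idx 0), next='b' -> output (0, 'b'), add 'b' as idx 1
Step 2: w='b' (idx 1), next='b' -> output (1, 'b'), add 'bb' as idx 2
Step 3: w='' (idx 0), next='c' -> output (0, 'c'), add 'c' as idx 3
Step 4: w='b' (idx 1), next='c' -> output (1, 'c'), add 'bc' as idx 4
Step 5: w='c' (idx 3), next='b' -> output (3, 'b'), add 'cb' as idx 5
Step 6: w='bb' (idx 2), next='b' -> output (2, 'b'), add 'bbb' as idx 6
Step 7: w='bc' (idx 4), end of input -> output (4, '')


Encoded: [(0, 'b'), (1, 'b'), (0, 'c'), (1, 'c'), (3, 'b'), (2, 'b'), (4, '')]


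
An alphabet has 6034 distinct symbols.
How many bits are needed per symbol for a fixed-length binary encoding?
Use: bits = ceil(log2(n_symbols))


log2(6034) = 12.5589
Bracket: 2^12 = 4096 < 6034 <= 2^13 = 8192
So ceil(log2(6034)) = 13

bits = ceil(log2(6034)) = ceil(12.5589) = 13 bits


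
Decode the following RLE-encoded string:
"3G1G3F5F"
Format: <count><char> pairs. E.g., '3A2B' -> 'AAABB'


Expanding each <count><char> pair:
  3G -> 'GGG'
  1G -> 'G'
  3F -> 'FFF'
  5F -> 'FFFFF'

Decoded = GGGGFFFFFFFF


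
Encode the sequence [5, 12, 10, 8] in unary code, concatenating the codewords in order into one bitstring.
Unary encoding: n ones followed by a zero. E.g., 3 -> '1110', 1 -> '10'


Encode each number as n ones followed by a terminating 0:
  5 -> 111110 (6 bits)
  12 -> 1111111111110 (13 bits)
  10 -> 11111111110 (11 bits)
  8 -> 111111110 (9 bits)
Total length = 6 + 13 + 11 + 9 = 39 bits.

Unary([5, 12, 10, 8]) = 111110111111111111011111111110111111110 (39 bits)


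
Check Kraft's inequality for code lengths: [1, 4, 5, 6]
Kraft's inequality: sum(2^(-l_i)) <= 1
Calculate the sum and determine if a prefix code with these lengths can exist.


Sum = 2^(-1) + 2^(-4) + 2^(-5) + 2^(-6)
    = 0.5 + 0.0625 + 0.03125 + 0.015625
    = 39/64 = 0.609375
Since 0.609375 <= 1, Kraft's inequality IS satisfied.
A prefix code with these lengths CAN exist.

Kraft sum = 0.609375. Satisfied.


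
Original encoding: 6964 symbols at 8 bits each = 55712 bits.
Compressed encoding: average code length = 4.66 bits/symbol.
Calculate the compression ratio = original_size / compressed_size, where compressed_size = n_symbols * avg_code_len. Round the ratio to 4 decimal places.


original_size = n_symbols * orig_bits = 6964 * 8 = 55712 bits
compressed_size = n_symbols * avg_code_len = 6964 * 4.66 = 32452.24 bits
ratio = original_size / compressed_size = 55712 / 32452.24 = 1.7167

Compression ratio = 1.7167


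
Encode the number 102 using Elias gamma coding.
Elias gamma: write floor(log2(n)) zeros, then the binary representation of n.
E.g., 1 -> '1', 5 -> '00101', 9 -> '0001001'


num_bits = floor(log2(102)) + 1 = 7
leading_zeros = num_bits - 1 = 6
binary(102) = 1100110

Elias gamma(102) = '000000' + '1100110' = 0000001100110 (13 bits)


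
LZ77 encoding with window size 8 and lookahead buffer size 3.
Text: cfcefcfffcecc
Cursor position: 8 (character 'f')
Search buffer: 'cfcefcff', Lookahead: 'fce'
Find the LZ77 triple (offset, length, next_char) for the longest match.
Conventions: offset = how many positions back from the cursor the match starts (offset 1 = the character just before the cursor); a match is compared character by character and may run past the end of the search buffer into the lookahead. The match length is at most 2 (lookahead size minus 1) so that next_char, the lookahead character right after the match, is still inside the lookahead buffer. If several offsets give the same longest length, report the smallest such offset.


Try each offset into the search buffer:
  offset=1 (pos 7, char 'f'): match length 1
  offset=2 (pos 6, char 'f'): match length 1
  offset=3 (pos 5, char 'c'): match length 0
  offset=4 (pos 4, char 'f'): match length 2
  offset=5 (pos 3, char 'e'): match length 0
  offset=6 (pos 2, char 'c'): match length 0
  offset=7 (pos 1, char 'f'): match length 2
  offset=8 (pos 0, char 'c'): match length 0
Longest match has length 2, found at offsets 4, 7; take the smallest, offset 4.
next_char = character at position 8 + 2 = 10 -> 'e'

Best match: offset=4, length=2 (matching 'fc' starting at position 4)
LZ77 triple: (4, 2, 'e')


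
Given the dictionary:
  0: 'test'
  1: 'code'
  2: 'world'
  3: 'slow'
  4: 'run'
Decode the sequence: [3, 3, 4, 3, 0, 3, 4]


Look up each index in the dictionary:
  3 -> 'slow'
  3 -> 'slow'
  4 -> 'run'
  3 -> 'slow'
  0 -> 'test'
  3 -> 'slow'
  4 -> 'run'

Decoded: "slow slow run slow test slow run"


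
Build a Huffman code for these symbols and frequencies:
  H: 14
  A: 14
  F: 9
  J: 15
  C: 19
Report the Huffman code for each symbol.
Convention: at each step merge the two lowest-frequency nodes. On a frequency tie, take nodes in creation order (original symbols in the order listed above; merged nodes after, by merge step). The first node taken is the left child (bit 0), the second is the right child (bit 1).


Huffman tree construction:
Step 1: Merge F(9) + H(14) = 23
Step 2: Merge A(14) + J(15) = 29
Step 3: Merge C(19) + (F+H)(23) = 42
Step 4: Merge (A+J)(29) + (C+(F+H))(42) = 71
Read each symbol's code off the tree from the root (left child = 0, right child = 1).

Codes:
  H: 111 (length 3)
  A: 00 (length 2)
  F: 110 (length 3)
  J: 01 (length 2)
  C: 10 (length 2)
Average code length: 165/71 = 2.3239 bits/symbol


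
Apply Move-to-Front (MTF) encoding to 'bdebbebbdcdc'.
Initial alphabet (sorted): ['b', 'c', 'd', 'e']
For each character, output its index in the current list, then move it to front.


MTF encoding:
'b': index 0 in ['b', 'c', 'd', 'e'] -> ['b', 'c', 'd', 'e']
'd': index 2 in ['b', 'c', 'd', 'e'] -> ['d', 'b', 'c', 'e']
'e': index 3 in ['d', 'b', 'c', 'e'] -> ['e', 'd', 'b', 'c']
'b': index 2 in ['e', 'd', 'b', 'c'] -> ['b', 'e', 'd', 'c']
'b': index 0 in ['b', 'e', 'd', 'c'] -> ['b', 'e', 'd', 'c']
'e': index 1 in ['b', 'e', 'd', 'c'] -> ['e', 'b', 'd', 'c']
'b': index 1 in ['e', 'b', 'd', 'c'] -> ['b', 'e', 'd', 'c']
'b': index 0 in ['b', 'e', 'd', 'c'] -> ['b', 'e', 'd', 'c']
'd': index 2 in ['b', 'e', 'd', 'c'] -> ['d', 'b', 'e', 'c']
'c': index 3 in ['d', 'b', 'e', 'c'] -> ['c', 'd', 'b', 'e']
'd': index 1 in ['c', 'd', 'b', 'e'] -> ['d', 'c', 'b', 'e']
'c': index 1 in ['d', 'c', 'b', 'e'] -> ['c', 'd', 'b', 'e']


Output: [0, 2, 3, 2, 0, 1, 1, 0, 2, 3, 1, 1]


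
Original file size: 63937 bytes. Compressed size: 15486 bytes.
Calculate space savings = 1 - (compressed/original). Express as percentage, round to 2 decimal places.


ratio = compressed/original = 15486/63937 = 0.242207
savings = 1 - ratio = 1 - 0.242207 = 0.757793
as a percentage: 0.757793 * 100 = 75.78%

Space savings = 1 - 15486/63937 = 75.78%


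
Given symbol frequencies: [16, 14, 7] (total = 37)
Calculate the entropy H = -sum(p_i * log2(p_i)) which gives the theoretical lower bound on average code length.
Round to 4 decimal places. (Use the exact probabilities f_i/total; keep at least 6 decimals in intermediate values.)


Per-symbol terms -p_i * log2(p_i) with p_i = f_i/37:
  p = 16/37 = 0.432432: log2(p) = -1.209453, -p*log2(p) = 0.523007
  p = 14/37 = 0.378378: log2(p) = -1.402098, -p*log2(p) = 0.530524
  p = 7/37 = 0.189189: log2(p) = -2.402098, -p*log2(p) = 0.454451
H = 0.523007 + 0.530524 + 0.454451 = 1.507982

H = 1.508 bits/symbol


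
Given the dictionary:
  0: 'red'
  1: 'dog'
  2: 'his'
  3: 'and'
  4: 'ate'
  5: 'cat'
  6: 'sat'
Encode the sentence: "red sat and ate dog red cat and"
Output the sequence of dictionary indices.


Look up each word in the dictionary:
  'red' -> 0
  'sat' -> 6
  'and' -> 3
  'ate' -> 4
  'dog' -> 1
  'red' -> 0
  'cat' -> 5
  'and' -> 3

Encoded: [0, 6, 3, 4, 1, 0, 5, 3]


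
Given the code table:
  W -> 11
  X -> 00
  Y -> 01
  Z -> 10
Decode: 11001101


Decoding:
11 -> W
00 -> X
11 -> W
01 -> Y


Result: WXWY


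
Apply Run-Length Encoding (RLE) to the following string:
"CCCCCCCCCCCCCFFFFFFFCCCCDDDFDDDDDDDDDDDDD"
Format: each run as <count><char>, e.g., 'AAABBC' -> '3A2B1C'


Scanning runs left to right:
  i=0: run of 'C' x 13 -> '13C'
  i=13: run of 'F' x 7 -> '7F'
  i=20: run of 'C' x 4 -> '4C'
  i=24: run of 'D' x 3 -> '3D'
  i=27: run of 'F' x 1 -> '1F'
  i=28: run of 'D' x 13 -> '13D'

RLE = 13C7F4C3D1F13D


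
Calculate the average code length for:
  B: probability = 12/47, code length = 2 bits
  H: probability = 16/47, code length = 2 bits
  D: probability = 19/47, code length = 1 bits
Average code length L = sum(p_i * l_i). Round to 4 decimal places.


Weighted contributions p_i * l_i:
  B: (12/47) * 2 = 24/47
  H: (16/47) * 2 = 32/47
  D: (19/47) * 1 = 19/47
Sum = (24 + 32 + 19)/47 = 75/47

L = 75/47 = 1.5957 bits/symbol


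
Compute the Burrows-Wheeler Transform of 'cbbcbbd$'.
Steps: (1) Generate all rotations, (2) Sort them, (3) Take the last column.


Rotations (sorted):
  0: $cbbcbbd -> last char: d
  1: bbcbbd$c -> last char: c
  2: bbd$cbbc -> last char: c
  3: bcbbd$cb -> last char: b
  4: bd$cbbcb -> last char: b
  5: cbbcbbd$ -> last char: $
  6: cbbd$cbb -> last char: b
  7: d$cbbcbb -> last char: b


BWT = dccbb$bb


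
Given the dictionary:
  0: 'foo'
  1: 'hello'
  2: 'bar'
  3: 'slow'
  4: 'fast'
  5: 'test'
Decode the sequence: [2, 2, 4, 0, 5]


Look up each index in the dictionary:
  2 -> 'bar'
  2 -> 'bar'
  4 -> 'fast'
  0 -> 'foo'
  5 -> 'test'

Decoded: "bar bar fast foo test"


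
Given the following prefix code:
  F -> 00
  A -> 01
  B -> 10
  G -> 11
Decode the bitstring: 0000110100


Decoding step by step:
Bits 00 -> F
Bits 00 -> F
Bits 11 -> G
Bits 01 -> A
Bits 00 -> F


Decoded message: FFGAF


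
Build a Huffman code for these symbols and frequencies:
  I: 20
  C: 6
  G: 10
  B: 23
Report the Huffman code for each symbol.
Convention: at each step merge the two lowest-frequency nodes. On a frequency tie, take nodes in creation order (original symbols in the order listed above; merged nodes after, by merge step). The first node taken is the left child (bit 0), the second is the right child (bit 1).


Huffman tree construction:
Step 1: Merge C(6) + G(10) = 16
Step 2: Merge (C+G)(16) + I(20) = 36
Step 3: Merge B(23) + ((C+G)+I)(36) = 59
Read each symbol's code off the tree from the root (left child = 0, right child = 1).

Codes:
  I: 11 (length 2)
  C: 100 (length 3)
  G: 101 (length 3)
  B: 0 (length 1)
Average code length: 111/59 = 1.8814 bits/symbol


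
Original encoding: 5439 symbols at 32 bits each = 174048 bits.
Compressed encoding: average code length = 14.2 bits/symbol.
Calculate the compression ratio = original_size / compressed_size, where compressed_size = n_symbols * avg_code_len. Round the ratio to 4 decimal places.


original_size = n_symbols * orig_bits = 5439 * 32 = 174048 bits
compressed_size = n_symbols * avg_code_len = 5439 * 14.2 = 77233.8 bits
ratio = original_size / compressed_size = 174048 / 77233.8 = 2.2535

Compression ratio = 2.2535


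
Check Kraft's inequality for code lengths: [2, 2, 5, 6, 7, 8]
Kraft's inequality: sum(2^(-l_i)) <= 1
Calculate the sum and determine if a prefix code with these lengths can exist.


Sum = 2^(-2) + 2^(-2) + 2^(-5) + 2^(-6) + 2^(-7) + 2^(-8)
    = 0.25 + 0.25 + 0.03125 + 0.015625 + 0.0078125 + 0.00390625
    = 143/256 = 0.55859375
Since 0.55859375 <= 1, Kraft's inequality IS satisfied.
A prefix code with these lengths CAN exist.

Kraft sum = 0.55859375. Satisfied.


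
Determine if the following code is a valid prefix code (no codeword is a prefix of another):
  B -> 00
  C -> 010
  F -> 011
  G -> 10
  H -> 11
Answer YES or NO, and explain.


Checking each pair (does one codeword prefix another?):
  B='00' vs C='010': no prefix
  B='00' vs F='011': no prefix
  B='00' vs G='10': no prefix
  B='00' vs H='11': no prefix
  C='010' vs B='00': no prefix
  C='010' vs F='011': no prefix
  C='010' vs G='10': no prefix
  C='010' vs H='11': no prefix
  F='011' vs B='00': no prefix
  F='011' vs C='010': no prefix
  F='011' vs G='10': no prefix
  F='011' vs H='11': no prefix
  G='10' vs B='00': no prefix
  G='10' vs C='010': no prefix
  G='10' vs F='011': no prefix
  G='10' vs H='11': no prefix
  H='11' vs B='00': no prefix
  H='11' vs C='010': no prefix
  H='11' vs F='011': no prefix
  H='11' vs G='10': no prefix
No violation found over all pairs.

YES -- this is a valid prefix code. No codeword is a prefix of any other codeword.


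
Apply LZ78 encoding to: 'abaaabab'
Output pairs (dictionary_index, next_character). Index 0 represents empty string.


LZ78 encoding steps:
Dictionary: {0: ''}
Step 1: w='' (idx 0), next='a' -> output (0, 'a'), add 'a' as idx 1
Step 2: w='' (idx 0), next='b' -> output (0, 'b'), add 'b' as idx 2
Step 3: w='a' (idx 1), next='a' -> output (1, 'a'), add 'aa' as idx 3
Step 4: w='a' (idx 1), next='b' -> output (1, 'b'), add 'ab' as idx 4
Step 5: w='ab' (idx 4), end of input -> output (4, '')


Encoded: [(0, 'a'), (0, 'b'), (1, 'a'), (1, 'b'), (4, '')]


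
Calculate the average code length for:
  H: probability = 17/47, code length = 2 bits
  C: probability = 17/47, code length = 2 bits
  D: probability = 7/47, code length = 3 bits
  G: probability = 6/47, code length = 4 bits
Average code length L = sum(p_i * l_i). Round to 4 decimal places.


Weighted contributions p_i * l_i:
  H: (17/47) * 2 = 34/47
  C: (17/47) * 2 = 34/47
  D: (7/47) * 3 = 21/47
  G: (6/47) * 4 = 24/47
Sum = (34 + 34 + 21 + 24)/47 = 113/47

L = 113/47 = 2.4043 bits/symbol


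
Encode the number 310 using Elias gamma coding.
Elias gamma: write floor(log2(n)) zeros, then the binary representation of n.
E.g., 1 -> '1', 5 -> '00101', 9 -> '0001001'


num_bits = floor(log2(310)) + 1 = 9
leading_zeros = num_bits - 1 = 8
binary(310) = 100110110

Elias gamma(310) = '00000000' + '100110110' = 00000000100110110 (17 bits)


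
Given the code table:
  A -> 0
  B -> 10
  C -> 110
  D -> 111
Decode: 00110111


Decoding:
0 -> A
0 -> A
110 -> C
111 -> D


Result: AACD


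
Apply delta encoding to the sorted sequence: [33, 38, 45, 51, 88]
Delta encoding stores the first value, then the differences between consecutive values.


First value: 33
Deltas:
  38 - 33 = 5
  45 - 38 = 7
  51 - 45 = 6
  88 - 51 = 37


Delta encoded: [33, 5, 7, 6, 37]


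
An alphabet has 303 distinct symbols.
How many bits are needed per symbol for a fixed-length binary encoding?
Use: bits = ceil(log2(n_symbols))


log2(303) = 8.2432
Bracket: 2^8 = 256 < 303 <= 2^9 = 512
So ceil(log2(303)) = 9

bits = ceil(log2(303)) = ceil(8.2432) = 9 bits


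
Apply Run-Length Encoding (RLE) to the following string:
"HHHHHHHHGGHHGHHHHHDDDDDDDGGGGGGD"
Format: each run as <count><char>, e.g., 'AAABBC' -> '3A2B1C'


Scanning runs left to right:
  i=0: run of 'H' x 8 -> '8H'
  i=8: run of 'G' x 2 -> '2G'
  i=10: run of 'H' x 2 -> '2H'
  i=12: run of 'G' x 1 -> '1G'
  i=13: run of 'H' x 5 -> '5H'
  i=18: run of 'D' x 7 -> '7D'
  i=25: run of 'G' x 6 -> '6G'
  i=31: run of 'D' x 1 -> '1D'

RLE = 8H2G2H1G5H7D6G1D


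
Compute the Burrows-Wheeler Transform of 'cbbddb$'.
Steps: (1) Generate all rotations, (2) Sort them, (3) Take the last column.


Rotations (sorted):
  0: $cbbddb -> last char: b
  1: b$cbbdd -> last char: d
  2: bbddb$c -> last char: c
  3: bddb$cb -> last char: b
  4: cbbddb$ -> last char: $
  5: db$cbbd -> last char: d
  6: ddb$cbb -> last char: b


BWT = bdcb$db
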